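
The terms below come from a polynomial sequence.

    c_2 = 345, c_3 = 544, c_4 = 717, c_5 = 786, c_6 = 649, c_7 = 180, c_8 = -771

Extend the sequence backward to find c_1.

Δ: 199, 173, 69, -137, -469, -951
Δ²: -26, -104, -206, -332, -482
Δ³: -78, -102, -126, -150
Δ⁴: -24, -24, -24
The fourth differences are constant at -24.
Work back: -78 + 24 = -54;  -26 + 54 = 28;  199 − 28 = 171;  345 − 171 = 174

174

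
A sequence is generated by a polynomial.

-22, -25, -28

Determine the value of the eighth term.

Δ: -3, -3
The first differences are constant (-3).
-28 − 3 = -31
-31 − 3 = -34
-34 − 3 = -37
-37 − 3 = -40
-40 − 3 = -43

-43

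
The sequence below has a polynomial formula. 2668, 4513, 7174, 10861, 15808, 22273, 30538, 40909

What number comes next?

53716

Δ: 1845  2661  3687  4947  6465  8265  10371
Δ²: 816  1026  1260  1518  1800  2106
Δ³: 210  234  258  282  306
Δ⁴: 24  24  24  24
Fourth differences constant at 24.
306 + 24 = 330;  2106 + 330 = 2436;  10371 + 2436 = 12807;  40909 + 12807 = 53716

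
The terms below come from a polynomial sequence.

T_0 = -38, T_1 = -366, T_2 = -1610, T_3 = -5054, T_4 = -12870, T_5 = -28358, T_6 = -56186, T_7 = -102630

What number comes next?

-175814

D1: -328 , -1244 , -3444 , -7816 , -15488 , -27828 , -46444
D2: -916 , -2200 , -4372 , -7672 , -12340 , -18616
D3: -1284 , -2172 , -3300 , -4668 , -6276
D4: -888 , -1128 , -1368 , -1608
D5: -240 , -240 , -240
Fifth differences constant at -240.
-1608 − 240 = -1848;  -6276 − 1848 = -8124;  -18616 − 8124 = -26740;  -46444 − 26740 = -73184;  -102630 − 73184 = -175814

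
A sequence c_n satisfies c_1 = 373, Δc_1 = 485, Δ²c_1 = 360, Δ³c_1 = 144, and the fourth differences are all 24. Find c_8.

Build the table forward from the leading diagonal:
Δ⁴: 24, 24, 24, 24, 24, 24, 24, 24
Δ³: 144, 168, 192, 216, 240, 264, 288, 312
Δ²: 360, 504, 672, 864, 1080, 1320, 1584, 1872
Δ: 485, 845, 1349, 2021, 2885, 3965, 5285, 6869
c: 373, 858, 1703, 3052, 5073, 7958, 11923, 17208

17208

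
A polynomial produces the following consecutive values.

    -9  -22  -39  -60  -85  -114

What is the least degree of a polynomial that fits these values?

2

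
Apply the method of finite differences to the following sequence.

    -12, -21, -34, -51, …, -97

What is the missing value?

Using the first 4 terms:
First differences: -9, -13, -17
Second differences: -4, -4
Constant second difference = -4.
Extend forward: -17 − 4 = -21;  -51 − 21 = -72

-72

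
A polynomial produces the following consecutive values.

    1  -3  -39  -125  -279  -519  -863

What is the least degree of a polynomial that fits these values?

First differences: -4, -36, -86, -154, -240, -344
Second differences: -32, -50, -68, -86, -104
Third differences: -18, -18, -18, -18
The third differences are constant, so the polynomial has degree 3.

3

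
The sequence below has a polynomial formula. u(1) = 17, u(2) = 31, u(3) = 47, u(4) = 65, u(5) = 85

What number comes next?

First differences: 14, 16, 18, 20
Second differences: 2, 2, 2
Second differences constant at 2.
20 + 2 = 22;  85 + 22 = 107

107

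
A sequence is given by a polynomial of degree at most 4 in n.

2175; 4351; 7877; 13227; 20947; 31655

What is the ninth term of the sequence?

D1: 2176, 3526, 5350, 7720, 10708
D2: 1350, 1824, 2370, 2988
D3: 474, 546, 618
D4: 72, 72
Fourth differences constant at 72.
618 + 72 = 690;  2988 + 690 = 3678;  10708 + 3678 = 14386;  31655 + 14386 = 46041
690 + 72 = 762;  3678 + 762 = 4440;  14386 + 4440 = 18826;  46041 + 18826 = 64867
762 + 72 = 834;  4440 + 834 = 5274;  18826 + 5274 = 24100;  64867 + 24100 = 88967

88967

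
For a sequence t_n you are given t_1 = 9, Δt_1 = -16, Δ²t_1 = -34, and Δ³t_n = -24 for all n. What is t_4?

-165

Build the table forward from the leading diagonal:
D3: -24  -24  -24  -24
D2: -34  -58  -82  -106
D1: -16  -50  -108  -190
t: 9  -7  -57  -165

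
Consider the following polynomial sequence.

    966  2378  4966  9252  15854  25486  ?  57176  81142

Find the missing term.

Using the first 6 terms:
Δ: 1412  2588  4286  6602  9632
Δ²: 1176  1698  2316  3030
Δ³: 522  618  714
Δ⁴: 96  96
Constant fourth difference = 96.
Extend forward: 714 + 96 = 810;  3030 + 810 = 3840;  9632 + 3840 = 13472;  25486 + 13472 = 38958

38958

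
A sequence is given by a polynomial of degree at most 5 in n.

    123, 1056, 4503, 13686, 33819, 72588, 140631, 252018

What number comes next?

424731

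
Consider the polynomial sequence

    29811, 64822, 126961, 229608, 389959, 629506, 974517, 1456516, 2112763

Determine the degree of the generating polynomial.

5

Δ: 35011, 62139, 102647, 160351, 239547, 345011, 481999, 656247
Δ²: 27128, 40508, 57704, 79196, 105464, 136988, 174248
Δ³: 13380, 17196, 21492, 26268, 31524, 37260
Δ⁴: 3816, 4296, 4776, 5256, 5736
Δ⁵: 480, 480, 480, 480
The fifth differences are constant, so the polynomial has degree 5.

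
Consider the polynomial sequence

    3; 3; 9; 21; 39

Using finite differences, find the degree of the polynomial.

2

First differences: 0, 6, 12, 18
Second differences: 6, 6, 6
The second differences are constant, so the polynomial has degree 2.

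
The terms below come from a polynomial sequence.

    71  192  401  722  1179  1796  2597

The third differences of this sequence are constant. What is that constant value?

Δ: 121, 209, 321, 457, 617, 801
Δ²: 88, 112, 136, 160, 184
Δ³: 24, 24, 24, 24

24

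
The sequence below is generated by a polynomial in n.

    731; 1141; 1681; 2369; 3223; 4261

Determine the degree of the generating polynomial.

First differences: 410, 540, 688, 854, 1038
Second differences: 130, 148, 166, 184
Third differences: 18, 18, 18
The third differences are constant, so the polynomial has degree 3.

3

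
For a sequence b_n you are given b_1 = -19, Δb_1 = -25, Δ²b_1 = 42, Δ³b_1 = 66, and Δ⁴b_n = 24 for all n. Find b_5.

Build the table forward from the leading diagonal:
D4: 24, 24, 24, 24, 24
D3: 66, 90, 114, 138, 162
D2: 42, 108, 198, 312, 450
D1: -25, 17, 125, 323, 635
b: -19, -44, -27, 98, 421

421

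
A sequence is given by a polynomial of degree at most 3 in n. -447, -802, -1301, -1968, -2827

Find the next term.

D1: -355 , -499 , -667 , -859
D2: -144 , -168 , -192
D3: -24 , -24
Constant third difference = -24, so extend:
-192 − 24 = -216;  -859 − 216 = -1075;  -2827 − 1075 = -3902

-3902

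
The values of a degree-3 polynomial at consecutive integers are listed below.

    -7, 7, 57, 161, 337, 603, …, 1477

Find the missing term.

Using the first 6 terms:
14, 50, 104, 176, 266
36, 54, 72, 90
18, 18, 18
Constant third difference = 18.
Extend forward: 90 + 18 = 108;  266 + 108 = 374;  603 + 374 = 977

977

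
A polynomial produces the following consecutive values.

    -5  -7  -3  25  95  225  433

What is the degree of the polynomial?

3

First differences: -2, 4, 28, 70, 130, 208
Second differences: 6, 24, 42, 60, 78
Third differences: 18, 18, 18, 18
The third differences are constant, so the polynomial has degree 3.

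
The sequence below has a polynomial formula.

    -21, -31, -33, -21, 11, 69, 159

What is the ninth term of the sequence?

-10  -2  12  32  58  90
8  14  20  26  32
6  6  6  6
The third differences are constant (6).
32 + 6 = 38;  90 + 38 = 128;  159 + 128 = 287
38 + 6 = 44;  128 + 44 = 172;  287 + 172 = 459

459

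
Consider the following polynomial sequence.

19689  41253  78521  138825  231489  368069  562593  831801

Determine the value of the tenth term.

1676229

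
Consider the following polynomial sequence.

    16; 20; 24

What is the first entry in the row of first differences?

4

Δ: 4, 4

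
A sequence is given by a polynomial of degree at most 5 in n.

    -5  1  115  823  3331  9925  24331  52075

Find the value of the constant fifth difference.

First differences: 6, 114, 708, 2508, 6594, 14406, 27744
Second differences: 108, 594, 1800, 4086, 7812, 13338
Third differences: 486, 1206, 2286, 3726, 5526
Fourth differences: 720, 1080, 1440, 1800
Fifth differences: 360, 360, 360

360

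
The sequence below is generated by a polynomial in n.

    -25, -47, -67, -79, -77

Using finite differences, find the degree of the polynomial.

First differences: -22, -20, -12, 2
Second differences: 2, 8, 14
Third differences: 6, 6
The third differences are constant, so the polynomial has degree 3.

3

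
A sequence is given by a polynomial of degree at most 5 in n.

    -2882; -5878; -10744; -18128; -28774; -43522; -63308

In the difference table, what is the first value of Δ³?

-648

D1: -2996, -4866, -7384, -10646, -14748, -19786
D2: -1870, -2518, -3262, -4102, -5038
D3: -648, -744, -840, -936
D4: -96, -96, -96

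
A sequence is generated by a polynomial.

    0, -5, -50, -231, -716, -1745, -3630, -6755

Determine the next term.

-11576

-5 , -45 , -181 , -485 , -1029 , -1885 , -3125
-40 , -136 , -304 , -544 , -856 , -1240
-96 , -168 , -240 , -312 , -384
-72 , -72 , -72 , -72
Fourth differences constant at -72.
-384 − 72 = -456;  -1240 − 456 = -1696;  -3125 − 1696 = -4821;  -6755 − 4821 = -11576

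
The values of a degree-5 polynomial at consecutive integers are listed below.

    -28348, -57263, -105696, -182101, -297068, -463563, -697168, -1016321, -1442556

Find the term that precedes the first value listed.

-28915  -48433  -76405  -114967  -166495  -233605  -319153  -426235
-19518  -27972  -38562  -51528  -67110  -85548  -107082
-8454  -10590  -12966  -15582  -18438  -21534
-2136  -2376  -2616  -2856  -3096
-240  -240  -240  -240
The fifth differences are constant at -240.
Work back: -2136 + 240 = -1896;  -8454 + 1896 = -6558;  -19518 + 6558 = -12960;  -28915 + 12960 = -15955;  -28348 + 15955 = -12393

-12393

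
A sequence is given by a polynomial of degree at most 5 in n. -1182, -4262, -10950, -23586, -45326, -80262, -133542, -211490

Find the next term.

-321726

First differences: -3080  -6688  -12636  -21740  -34936  -53280  -77948
Second differences: -3608  -5948  -9104  -13196  -18344  -24668
Third differences: -2340  -3156  -4092  -5148  -6324
Fourth differences: -816  -936  -1056  -1176
Fifth differences: -120  -120  -120
Fifth differences constant at -120.
-1176 − 120 = -1296;  -6324 − 1296 = -7620;  -24668 − 7620 = -32288;  -77948 − 32288 = -110236;  -211490 − 110236 = -321726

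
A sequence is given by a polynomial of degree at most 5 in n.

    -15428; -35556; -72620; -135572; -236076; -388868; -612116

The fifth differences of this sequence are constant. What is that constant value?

Δ: -20128, -37064, -62952, -100504, -152792, -223248
Δ²: -16936, -25888, -37552, -52288, -70456
Δ³: -8952, -11664, -14736, -18168
Δ⁴: -2712, -3072, -3432
Δ⁵: -360, -360

-360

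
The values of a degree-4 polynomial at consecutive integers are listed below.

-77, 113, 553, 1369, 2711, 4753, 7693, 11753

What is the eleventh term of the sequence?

Δ: 190, 440, 816, 1342, 2042, 2940, 4060
Δ²: 250, 376, 526, 700, 898, 1120
Δ³: 126, 150, 174, 198, 222
Δ⁴: 24, 24, 24, 24
Constant fourth difference = 24, so extend:
222 + 24 = 246;  1120 + 246 = 1366;  4060 + 1366 = 5426;  11753 + 5426 = 17179
246 + 24 = 270;  1366 + 270 = 1636;  5426 + 1636 = 7062;  17179 + 7062 = 24241
270 + 24 = 294;  1636 + 294 = 1930;  7062 + 1930 = 8992;  24241 + 8992 = 33233

33233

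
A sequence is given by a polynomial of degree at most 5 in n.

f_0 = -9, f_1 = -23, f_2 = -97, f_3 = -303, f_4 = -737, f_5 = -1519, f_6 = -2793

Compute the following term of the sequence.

-14, -74, -206, -434, -782, -1274
-60, -132, -228, -348, -492
-72, -96, -120, -144
-24, -24, -24
Constant fourth difference = -24, so extend:
-144 − 24 = -168;  -492 − 168 = -660;  -1274 − 660 = -1934;  -2793 − 1934 = -4727

-4727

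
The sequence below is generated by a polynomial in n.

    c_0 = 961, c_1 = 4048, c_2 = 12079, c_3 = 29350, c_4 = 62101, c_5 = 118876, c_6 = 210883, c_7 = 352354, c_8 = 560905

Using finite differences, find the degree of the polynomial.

5

3087, 8031, 17271, 32751, 56775, 92007, 141471, 208551
4944, 9240, 15480, 24024, 35232, 49464, 67080
4296, 6240, 8544, 11208, 14232, 17616
1944, 2304, 2664, 3024, 3384
360, 360, 360, 360
The fifth differences are constant, so the polynomial has degree 5.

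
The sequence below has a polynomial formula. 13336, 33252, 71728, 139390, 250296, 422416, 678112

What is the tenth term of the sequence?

First differences: 19916, 38476, 67662, 110906, 172120, 255696
Second differences: 18560, 29186, 43244, 61214, 83576
Third differences: 10626, 14058, 17970, 22362
Fourth differences: 3432, 3912, 4392
Fifth differences: 480, 480
Constant fifth difference = 480, so extend:
4392 + 480 = 4872;  22362 + 4872 = 27234;  83576 + 27234 = 110810;  255696 + 110810 = 366506;  678112 + 366506 = 1044618
4872 + 480 = 5352;  27234 + 5352 = 32586;  110810 + 32586 = 143396;  366506 + 143396 = 509902;  1044618 + 509902 = 1554520
5352 + 480 = 5832;  32586 + 5832 = 38418;  143396 + 38418 = 181814;  509902 + 181814 = 691716;  1554520 + 691716 = 2246236

2246236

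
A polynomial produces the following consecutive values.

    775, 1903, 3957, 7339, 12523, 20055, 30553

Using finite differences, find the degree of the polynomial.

First differences: 1128, 2054, 3382, 5184, 7532, 10498
Second differences: 926, 1328, 1802, 2348, 2966
Third differences: 402, 474, 546, 618
Fourth differences: 72, 72, 72
The fourth differences are constant, so the polynomial has degree 4.

4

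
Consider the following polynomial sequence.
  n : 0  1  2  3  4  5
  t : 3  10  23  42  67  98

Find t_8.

227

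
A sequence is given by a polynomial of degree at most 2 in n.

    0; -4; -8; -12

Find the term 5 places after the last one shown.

-32

First differences: -4, -4, -4
First differences constant at -4.
-12 − 4 = -16
-16 − 4 = -20
-20 − 4 = -24
-24 − 4 = -28
-28 − 4 = -32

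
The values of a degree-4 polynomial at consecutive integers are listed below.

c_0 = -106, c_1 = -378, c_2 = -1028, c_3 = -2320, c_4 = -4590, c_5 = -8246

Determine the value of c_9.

-47410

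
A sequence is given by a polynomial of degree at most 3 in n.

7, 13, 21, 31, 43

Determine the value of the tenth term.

First differences: 6  8  10  12
Second differences: 2  2  2
Second differences constant at 2.
12 + 2 = 14;  43 + 14 = 57
14 + 2 = 16;  57 + 16 = 73
16 + 2 = 18;  73 + 18 = 91
18 + 2 = 20;  91 + 20 = 111
20 + 2 = 22;  111 + 22 = 133

133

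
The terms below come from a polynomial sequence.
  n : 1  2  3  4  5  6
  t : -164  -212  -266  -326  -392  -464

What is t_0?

Δ: -48, -54, -60, -66, -72
Δ²: -6, -6, -6, -6
The second differences are constant at -6.
Work back: -48 + 6 = -42;  -164 + 42 = -122

-122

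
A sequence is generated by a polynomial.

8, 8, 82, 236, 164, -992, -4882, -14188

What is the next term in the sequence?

D1: 0 , 74 , 154 , -72 , -1156 , -3890 , -9306
D2: 74 , 80 , -226 , -1084 , -2734 , -5416
D3: 6 , -306 , -858 , -1650 , -2682
D4: -312 , -552 , -792 , -1032
D5: -240 , -240 , -240
Fifth differences constant at -240.
-1032 − 240 = -1272;  -2682 − 1272 = -3954;  -5416 − 3954 = -9370;  -9306 − 9370 = -18676;  -14188 − 18676 = -32864

-32864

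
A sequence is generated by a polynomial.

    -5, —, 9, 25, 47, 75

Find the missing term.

-1

Using the last 4 terms:
16  22  28
6  6
Constant second difference = 6.
Extend backward: 16 − 6 = 10;  9 − 10 = -1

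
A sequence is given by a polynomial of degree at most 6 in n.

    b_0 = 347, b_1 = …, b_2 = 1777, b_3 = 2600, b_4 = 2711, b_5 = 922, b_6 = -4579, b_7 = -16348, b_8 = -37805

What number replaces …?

Using the last 7 terms:
Δ: 823, 111, -1789, -5501, -11769, -21457
Δ²: -712, -1900, -3712, -6268, -9688
Δ³: -1188, -1812, -2556, -3420
Δ⁴: -624, -744, -864
Δ⁵: -120, -120
Constant fifth difference = -120.
Extend backward: -624 + 120 = -504;  -1188 + 504 = -684;  -712 + 684 = -28;  823 + 28 = 851;  1777 − 851 = 926

926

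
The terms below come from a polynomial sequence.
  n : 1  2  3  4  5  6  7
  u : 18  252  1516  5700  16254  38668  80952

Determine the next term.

First differences: 234  1264  4184  10554  22414  42284
Second differences: 1030  2920  6370  11860  19870
Third differences: 1890  3450  5490  8010
Fourth differences: 1560  2040  2520
Fifth differences: 480  480
The fifth differences are constant (480).
2520 + 480 = 3000;  8010 + 3000 = 11010;  19870 + 11010 = 30880;  42284 + 30880 = 73164;  80952 + 73164 = 154116

154116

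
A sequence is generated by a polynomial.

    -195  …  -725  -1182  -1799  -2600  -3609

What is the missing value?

Using the last 5 terms:
First differences: -457  -617  -801  -1009
Second differences: -160  -184  -208
Third differences: -24  -24
Constant third difference = -24.
Extend backward: -160 + 24 = -136;  -457 + 136 = -321;  -725 + 321 = -404

-404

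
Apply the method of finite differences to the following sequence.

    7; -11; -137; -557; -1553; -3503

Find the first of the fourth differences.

D1: -18, -126, -420, -996, -1950
D2: -108, -294, -576, -954
D3: -186, -282, -378
D4: -96, -96

-96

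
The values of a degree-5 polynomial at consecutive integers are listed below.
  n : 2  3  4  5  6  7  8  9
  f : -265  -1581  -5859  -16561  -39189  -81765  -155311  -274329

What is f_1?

D1: -1316, -4278, -10702, -22628, -42576, -73546, -119018
D2: -2962, -6424, -11926, -19948, -30970, -45472
D3: -3462, -5502, -8022, -11022, -14502
D4: -2040, -2520, -3000, -3480
D5: -480, -480, -480
The fifth differences are constant at -480.
Work back: -2040 + 480 = -1560;  -3462 + 1560 = -1902;  -2962 + 1902 = -1060;  -1316 + 1060 = -256;  -265 + 256 = -9

-9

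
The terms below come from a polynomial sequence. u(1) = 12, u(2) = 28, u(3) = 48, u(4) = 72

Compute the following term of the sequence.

100

D1: 16, 20, 24
D2: 4, 4
Second differences constant at 4.
24 + 4 = 28;  72 + 28 = 100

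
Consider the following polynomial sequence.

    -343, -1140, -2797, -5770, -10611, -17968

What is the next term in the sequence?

D1: -797, -1657, -2973, -4841, -7357
D2: -860, -1316, -1868, -2516
D3: -456, -552, -648
D4: -96, -96
The fourth differences are constant (-96).
-648 − 96 = -744;  -2516 − 744 = -3260;  -7357 − 3260 = -10617;  -17968 − 10617 = -28585

-28585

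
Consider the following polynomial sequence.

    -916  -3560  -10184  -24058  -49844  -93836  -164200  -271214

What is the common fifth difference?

-240

D1: -2644, -6624, -13874, -25786, -43992, -70364, -107014
D2: -3980, -7250, -11912, -18206, -26372, -36650
D3: -3270, -4662, -6294, -8166, -10278
D4: -1392, -1632, -1872, -2112
D5: -240, -240, -240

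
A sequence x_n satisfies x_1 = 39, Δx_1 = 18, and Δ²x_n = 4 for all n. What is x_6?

Build the table forward from the leading diagonal:
Δ²: 4, 4, 4, 4, 4, 4
Δ: 18, 22, 26, 30, 34, 38
x: 39, 57, 79, 105, 135, 169

169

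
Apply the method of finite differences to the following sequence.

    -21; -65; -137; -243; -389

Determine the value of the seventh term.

-825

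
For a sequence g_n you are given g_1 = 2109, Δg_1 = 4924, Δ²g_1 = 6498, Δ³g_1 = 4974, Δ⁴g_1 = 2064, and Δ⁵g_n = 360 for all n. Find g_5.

82753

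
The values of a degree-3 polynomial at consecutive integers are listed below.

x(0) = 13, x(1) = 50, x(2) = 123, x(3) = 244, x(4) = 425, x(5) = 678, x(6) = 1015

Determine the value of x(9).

2650

First differences: 37, 73, 121, 181, 253, 337
Second differences: 36, 48, 60, 72, 84
Third differences: 12, 12, 12, 12
Constant third difference = 12, so extend:
84 + 12 = 96;  337 + 96 = 433;  1015 + 433 = 1448
96 + 12 = 108;  433 + 108 = 541;  1448 + 541 = 1989
108 + 12 = 120;  541 + 120 = 661;  1989 + 661 = 2650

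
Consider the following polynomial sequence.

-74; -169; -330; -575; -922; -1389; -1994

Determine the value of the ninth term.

-3690

D1: -95, -161, -245, -347, -467, -605
D2: -66, -84, -102, -120, -138
D3: -18, -18, -18, -18
The third differences are constant (-18).
-138 − 18 = -156;  -605 − 156 = -761;  -1994 − 761 = -2755
-156 − 18 = -174;  -761 − 174 = -935;  -2755 − 935 = -3690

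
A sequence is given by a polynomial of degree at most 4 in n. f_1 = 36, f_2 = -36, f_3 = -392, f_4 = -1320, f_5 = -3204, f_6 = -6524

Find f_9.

Δ: -72 , -356 , -928 , -1884 , -3320
Δ²: -284 , -572 , -956 , -1436
Δ³: -288 , -384 , -480
Δ⁴: -96 , -96
The fourth differences are constant (-96).
-480 − 96 = -576;  -1436 − 576 = -2012;  -3320 − 2012 = -5332;  -6524 − 5332 = -11856
-576 − 96 = -672;  -2012 − 672 = -2684;  -5332 − 2684 = -8016;  -11856 − 8016 = -19872
-672 − 96 = -768;  -2684 − 768 = -3452;  -8016 − 3452 = -11468;  -19872 − 11468 = -31340

-31340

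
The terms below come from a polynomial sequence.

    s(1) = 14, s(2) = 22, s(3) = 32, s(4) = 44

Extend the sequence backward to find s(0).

8

8  10  12
2  2
The second differences are constant at 2.
Work back: 8 − 2 = 6;  14 − 6 = 8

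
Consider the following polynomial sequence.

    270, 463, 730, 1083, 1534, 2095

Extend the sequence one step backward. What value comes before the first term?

139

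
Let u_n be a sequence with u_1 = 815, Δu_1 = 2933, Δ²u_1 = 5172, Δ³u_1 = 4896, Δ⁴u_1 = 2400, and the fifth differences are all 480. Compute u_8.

395398

Build the table forward from the leading diagonal:
Δ⁵: 480, 480, 480, 480, 480, 480, 480, 480
Δ⁴: 2400, 2880, 3360, 3840, 4320, 4800, 5280, 5760
Δ³: 4896, 7296, 10176, 13536, 17376, 21696, 26496, 31776
Δ²: 5172, 10068, 17364, 27540, 41076, 58452, 80148, 106644
Δ: 2933, 8105, 18173, 35537, 63077, 104153, 162605, 242753
u: 815, 3748, 11853, 30026, 65563, 128640, 232793, 395398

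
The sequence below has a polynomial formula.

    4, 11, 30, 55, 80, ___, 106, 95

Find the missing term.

Using the first 5 terms:
First differences: 7  19  25  25
Second differences: 12  6  0
Third differences: -6  -6
Constant third difference = -6.
Extend forward: 0 − 6 = -6;  25 − 6 = 19;  80 + 19 = 99

99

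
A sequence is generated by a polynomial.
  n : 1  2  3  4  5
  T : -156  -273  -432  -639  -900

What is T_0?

Δ: -117, -159, -207, -261
Δ²: -42, -48, -54
Δ³: -6, -6
The third differences are constant at -6.
Work back: -42 + 6 = -36;  -117 + 36 = -81;  -156 + 81 = -75

-75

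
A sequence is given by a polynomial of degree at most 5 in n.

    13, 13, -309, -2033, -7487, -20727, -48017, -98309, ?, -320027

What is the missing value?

Using the first 8 terms:
0, -322, -1724, -5454, -13240, -27290, -50292
-322, -1402, -3730, -7786, -14050, -23002
-1080, -2328, -4056, -6264, -8952
-1248, -1728, -2208, -2688
-480, -480, -480
Constant fifth difference = -480.
Extend forward: -2688 − 480 = -3168;  -8952 − 3168 = -12120;  -23002 − 12120 = -35122;  -50292 − 35122 = -85414;  -98309 − 85414 = -183723

-183723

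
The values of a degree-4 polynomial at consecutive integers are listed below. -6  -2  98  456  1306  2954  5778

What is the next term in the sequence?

10228

First differences: 4, 100, 358, 850, 1648, 2824
Second differences: 96, 258, 492, 798, 1176
Third differences: 162, 234, 306, 378
Fourth differences: 72, 72, 72
The fourth differences are constant (72).
378 + 72 = 450;  1176 + 450 = 1626;  2824 + 1626 = 4450;  5778 + 4450 = 10228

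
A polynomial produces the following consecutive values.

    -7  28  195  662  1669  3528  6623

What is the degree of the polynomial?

4

35, 167, 467, 1007, 1859, 3095
132, 300, 540, 852, 1236
168, 240, 312, 384
72, 72, 72
The fourth differences are constant, so the polynomial has degree 4.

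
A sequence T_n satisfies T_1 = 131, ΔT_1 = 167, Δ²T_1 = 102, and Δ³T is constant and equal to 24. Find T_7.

Build the table forward from the leading diagonal:
Δ³: 24, 24, 24, 24, 24, 24, 24
Δ²: 102, 126, 150, 174, 198, 222, 246
Δ: 167, 269, 395, 545, 719, 917, 1139
T: 131, 298, 567, 962, 1507, 2226, 3143

3143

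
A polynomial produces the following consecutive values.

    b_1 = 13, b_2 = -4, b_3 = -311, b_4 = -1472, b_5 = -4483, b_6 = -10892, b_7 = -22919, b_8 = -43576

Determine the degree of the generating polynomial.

5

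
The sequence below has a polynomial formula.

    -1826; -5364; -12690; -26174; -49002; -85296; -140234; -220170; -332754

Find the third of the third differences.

-4122

First differences: -3538, -7326, -13484, -22828, -36294, -54938, -79936, -112584
Second differences: -3788, -6158, -9344, -13466, -18644, -24998, -32648
Third differences: -2370, -3186, -4122, -5178, -6354, -7650
Fourth differences: -816, -936, -1056, -1176, -1296
Fifth differences: -120, -120, -120, -120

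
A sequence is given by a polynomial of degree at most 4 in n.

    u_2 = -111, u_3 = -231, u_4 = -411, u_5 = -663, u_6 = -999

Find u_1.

-120, -180, -252, -336
-60, -72, -84
-12, -12
The third differences are constant at -12.
Work back: -60 + 12 = -48;  -120 + 48 = -72;  -111 + 72 = -39

-39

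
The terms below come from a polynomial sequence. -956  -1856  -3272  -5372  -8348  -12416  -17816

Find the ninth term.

-900 , -1416 , -2100 , -2976 , -4068 , -5400
-516 , -684 , -876 , -1092 , -1332
-168 , -192 , -216 , -240
-24 , -24 , -24
Constant fourth difference = -24, so extend:
-240 − 24 = -264;  -1332 − 264 = -1596;  -5400 − 1596 = -6996;  -17816 − 6996 = -24812
-264 − 24 = -288;  -1596 − 288 = -1884;  -6996 − 1884 = -8880;  -24812 − 8880 = -33692

-33692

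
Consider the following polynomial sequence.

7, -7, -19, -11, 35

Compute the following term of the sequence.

-14, -12, 8, 46
2, 20, 38
18, 18
Constant third difference = 18, so extend:
38 + 18 = 56;  46 + 56 = 102;  35 + 102 = 137

137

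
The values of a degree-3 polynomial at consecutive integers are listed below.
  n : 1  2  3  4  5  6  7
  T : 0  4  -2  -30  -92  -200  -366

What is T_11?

-1850

First differences: 4  -6  -28  -62  -108  -166
Second differences: -10  -22  -34  -46  -58
Third differences: -12  -12  -12  -12
The third differences are constant (-12).
-58 − 12 = -70;  -166 − 70 = -236;  -366 − 236 = -602
-70 − 12 = -82;  -236 − 82 = -318;  -602 − 318 = -920
-82 − 12 = -94;  -318 − 94 = -412;  -920 − 412 = -1332
-94 − 12 = -106;  -412 − 106 = -518;  -1332 − 518 = -1850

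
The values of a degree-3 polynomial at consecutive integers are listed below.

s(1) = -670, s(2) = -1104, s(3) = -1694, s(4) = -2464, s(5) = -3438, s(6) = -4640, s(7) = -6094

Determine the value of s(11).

Δ: -434  -590  -770  -974  -1202  -1454
Δ²: -156  -180  -204  -228  -252
Δ³: -24  -24  -24  -24
Constant third difference = -24, so extend:
-252 − 24 = -276;  -1454 − 276 = -1730;  -6094 − 1730 = -7824
-276 − 24 = -300;  -1730 − 300 = -2030;  -7824 − 2030 = -9854
-300 − 24 = -324;  -2030 − 324 = -2354;  -9854 − 2354 = -12208
-324 − 24 = -348;  -2354 − 348 = -2702;  -12208 − 2702 = -14910

-14910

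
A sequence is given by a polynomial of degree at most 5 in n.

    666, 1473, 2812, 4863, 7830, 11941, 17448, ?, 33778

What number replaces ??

Using the first 7 terms:
807  1339  2051  2967  4111  5507
532  712  916  1144  1396
180  204  228  252
24  24  24
Constant fourth difference = 24.
Extend forward: 252 + 24 = 276;  1396 + 276 = 1672;  5507 + 1672 = 7179;  17448 + 7179 = 24627

24627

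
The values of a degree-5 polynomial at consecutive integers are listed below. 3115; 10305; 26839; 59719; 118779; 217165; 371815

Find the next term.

603939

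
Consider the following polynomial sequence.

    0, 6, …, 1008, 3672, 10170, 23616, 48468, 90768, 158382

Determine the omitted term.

168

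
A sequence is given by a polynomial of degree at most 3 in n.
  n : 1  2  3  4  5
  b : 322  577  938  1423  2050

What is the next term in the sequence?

D1: 255, 361, 485, 627
D2: 106, 124, 142
D3: 18, 18
Third differences constant at 18.
142 + 18 = 160;  627 + 160 = 787;  2050 + 787 = 2837

2837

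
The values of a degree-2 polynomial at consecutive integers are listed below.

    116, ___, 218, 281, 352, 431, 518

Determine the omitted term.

Using the last 5 terms:
Δ: 63  71  79  87
Δ²: 8  8  8
Constant second difference = 8.
Extend backward: 63 − 8 = 55;  218 − 55 = 163

163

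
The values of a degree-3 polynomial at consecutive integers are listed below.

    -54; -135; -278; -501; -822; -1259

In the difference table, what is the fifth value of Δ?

D1: -81, -143, -223, -321, -437
D2: -62, -80, -98, -116
D3: -18, -18, -18

-437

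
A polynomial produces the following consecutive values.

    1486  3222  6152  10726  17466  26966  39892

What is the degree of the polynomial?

1736, 2930, 4574, 6740, 9500, 12926
1194, 1644, 2166, 2760, 3426
450, 522, 594, 666
72, 72, 72
The fourth differences are constant, so the polynomial has degree 4.

4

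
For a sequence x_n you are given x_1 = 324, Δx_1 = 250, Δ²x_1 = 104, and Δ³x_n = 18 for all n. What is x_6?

Build the table forward from the leading diagonal:
D3: 18  18  18  18  18  18
D2: 104  122  140  158  176  194
D1: 250  354  476  616  774  950
x: 324  574  928  1404  2020  2794

2794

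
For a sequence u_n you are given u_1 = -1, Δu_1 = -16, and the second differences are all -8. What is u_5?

Build the table forward from the leading diagonal:
Second differences: -8  -8  -8  -8  -8
First differences: -16  -24  -32  -40  -48
u: -1  -17  -41  -73  -113

-113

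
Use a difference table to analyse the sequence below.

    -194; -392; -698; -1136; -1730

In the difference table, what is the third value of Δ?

-438

D1: -198, -306, -438, -594
D2: -108, -132, -156
D3: -24, -24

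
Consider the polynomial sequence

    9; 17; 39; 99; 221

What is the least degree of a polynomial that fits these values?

3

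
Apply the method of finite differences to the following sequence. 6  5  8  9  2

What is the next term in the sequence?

-19

-1, 3, 1, -7
4, -2, -8
-6, -6
Third differences constant at -6.
-8 − 6 = -14;  -7 − 14 = -21;  2 − 21 = -19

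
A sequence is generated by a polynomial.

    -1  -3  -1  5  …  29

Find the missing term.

Using the first 4 terms:
-2, 2, 6
4, 4
Constant second difference = 4.
Extend forward: 6 + 4 = 10;  5 + 10 = 15

15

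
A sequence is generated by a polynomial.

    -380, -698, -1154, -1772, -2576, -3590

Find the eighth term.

First differences: -318, -456, -618, -804, -1014
Second differences: -138, -162, -186, -210
Third differences: -24, -24, -24
Constant third difference = -24, so extend:
-210 − 24 = -234;  -1014 − 234 = -1248;  -3590 − 1248 = -4838
-234 − 24 = -258;  -1248 − 258 = -1506;  -4838 − 1506 = -6344

-6344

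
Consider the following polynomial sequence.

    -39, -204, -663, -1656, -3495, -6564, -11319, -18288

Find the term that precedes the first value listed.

0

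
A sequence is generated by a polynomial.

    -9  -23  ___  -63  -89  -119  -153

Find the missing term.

Using the last 4 terms:
Δ: -26  -30  -34
Δ²: -4  -4
Constant second difference = -4.
Extend backward: -26 + 4 = -22;  -63 + 22 = -41

-41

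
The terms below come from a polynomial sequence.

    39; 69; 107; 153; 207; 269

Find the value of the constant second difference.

D1: 30, 38, 46, 54, 62
D2: 8, 8, 8, 8

8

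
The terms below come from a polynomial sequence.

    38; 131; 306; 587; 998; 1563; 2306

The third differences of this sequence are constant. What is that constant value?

First differences: 93, 175, 281, 411, 565, 743
Second differences: 82, 106, 130, 154, 178
Third differences: 24, 24, 24, 24

24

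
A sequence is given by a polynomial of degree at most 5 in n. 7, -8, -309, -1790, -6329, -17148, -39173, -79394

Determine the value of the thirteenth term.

Δ: -15, -301, -1481, -4539, -10819, -22025, -40221
Δ²: -286, -1180, -3058, -6280, -11206, -18196
Δ³: -894, -1878, -3222, -4926, -6990
Δ⁴: -984, -1344, -1704, -2064
Δ⁵: -360, -360, -360
The fifth differences are constant (-360).
-2064 − 360 = -2424;  -6990 − 2424 = -9414;  -18196 − 9414 = -27610;  -40221 − 27610 = -67831;  -79394 − 67831 = -147225
-2424 − 360 = -2784;  -9414 − 2784 = -12198;  -27610 − 12198 = -39808;  -67831 − 39808 = -107639;  -147225 − 107639 = -254864
-2784 − 360 = -3144;  -12198 − 3144 = -15342;  -39808 − 15342 = -55150;  -107639 − 55150 = -162789;  -254864 − 162789 = -417653
-3144 − 360 = -3504;  -15342 − 3504 = -18846;  -55150 − 18846 = -73996;  -162789 − 73996 = -236785;  -417653 − 236785 = -654438
-3504 − 360 = -3864;  -18846 − 3864 = -22710;  -73996 − 22710 = -96706;  -236785 − 96706 = -333491;  -654438 − 333491 = -987929

-987929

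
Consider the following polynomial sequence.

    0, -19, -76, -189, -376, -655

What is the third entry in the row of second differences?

-74

First differences: -19, -57, -113, -187, -279
Second differences: -38, -56, -74, -92
Third differences: -18, -18, -18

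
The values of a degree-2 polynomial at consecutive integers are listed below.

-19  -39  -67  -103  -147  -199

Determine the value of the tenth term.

First differences: -20, -28, -36, -44, -52
Second differences: -8, -8, -8, -8
Second differences constant at -8.
-52 − 8 = -60;  -199 − 60 = -259
-60 − 8 = -68;  -259 − 68 = -327
-68 − 8 = -76;  -327 − 76 = -403
-76 − 8 = -84;  -403 − 84 = -487

-487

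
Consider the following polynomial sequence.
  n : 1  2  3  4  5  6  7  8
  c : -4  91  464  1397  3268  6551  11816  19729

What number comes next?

31052

First differences: 95  373  933  1871  3283  5265  7913
Second differences: 278  560  938  1412  1982  2648
Third differences: 282  378  474  570  666
Fourth differences: 96  96  96  96
The fourth differences are constant (96).
666 + 96 = 762;  2648 + 762 = 3410;  7913 + 3410 = 11323;  19729 + 11323 = 31052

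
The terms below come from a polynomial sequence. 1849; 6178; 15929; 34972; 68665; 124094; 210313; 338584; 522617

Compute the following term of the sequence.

778810

D1: 4329, 9751, 19043, 33693, 55429, 86219, 128271, 184033
D2: 5422, 9292, 14650, 21736, 30790, 42052, 55762
D3: 3870, 5358, 7086, 9054, 11262, 13710
D4: 1488, 1728, 1968, 2208, 2448
D5: 240, 240, 240, 240
Fifth differences constant at 240.
2448 + 240 = 2688;  13710 + 2688 = 16398;  55762 + 16398 = 72160;  184033 + 72160 = 256193;  522617 + 256193 = 778810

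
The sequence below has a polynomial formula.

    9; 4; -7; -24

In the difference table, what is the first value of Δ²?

Δ: -5, -11, -17
Δ²: -6, -6

-6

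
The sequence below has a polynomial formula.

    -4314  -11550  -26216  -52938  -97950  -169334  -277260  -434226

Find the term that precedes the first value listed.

First differences: -7236, -14666, -26722, -45012, -71384, -107926, -156966
Second differences: -7430, -12056, -18290, -26372, -36542, -49040
Third differences: -4626, -6234, -8082, -10170, -12498
Fourth differences: -1608, -1848, -2088, -2328
Fifth differences: -240, -240, -240
The fifth differences are constant at -240.
Work back: -1608 + 240 = -1368;  -4626 + 1368 = -3258;  -7430 + 3258 = -4172;  -7236 + 4172 = -3064;  -4314 + 3064 = -1250

-1250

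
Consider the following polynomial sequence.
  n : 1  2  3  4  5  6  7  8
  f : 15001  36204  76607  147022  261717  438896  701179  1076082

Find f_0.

5162

D1: 21203, 40403, 70415, 114695, 177179, 262283, 374903
D2: 19200, 30012, 44280, 62484, 85104, 112620
D3: 10812, 14268, 18204, 22620, 27516
D4: 3456, 3936, 4416, 4896
D5: 480, 480, 480
The fifth differences are constant at 480.
Work back: 3456 − 480 = 2976;  10812 − 2976 = 7836;  19200 − 7836 = 11364;  21203 − 11364 = 9839;  15001 − 9839 = 5162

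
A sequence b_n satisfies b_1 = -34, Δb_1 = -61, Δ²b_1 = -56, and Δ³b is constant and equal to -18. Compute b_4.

Build the table forward from the leading diagonal:
D3: -18, -18, -18, -18
D2: -56, -74, -92, -110
D1: -61, -117, -191, -283
b: -34, -95, -212, -403

-403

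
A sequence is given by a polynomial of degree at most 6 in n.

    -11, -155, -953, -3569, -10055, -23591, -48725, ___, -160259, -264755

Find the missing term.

Using the first 7 terms:
First differences: -144  -798  -2616  -6486  -13536  -25134
Second differences: -654  -1818  -3870  -7050  -11598
Third differences: -1164  -2052  -3180  -4548
Fourth differences: -888  -1128  -1368
Fifth differences: -240  -240
Constant fifth difference = -240.
Extend forward: -1368 − 240 = -1608;  -4548 − 1608 = -6156;  -11598 − 6156 = -17754;  -25134 − 17754 = -42888;  -48725 − 42888 = -91613

-91613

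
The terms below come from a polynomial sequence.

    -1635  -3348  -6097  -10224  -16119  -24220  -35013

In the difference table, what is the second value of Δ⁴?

-48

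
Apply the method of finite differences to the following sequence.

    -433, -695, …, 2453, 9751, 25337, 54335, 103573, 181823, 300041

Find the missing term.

-217

Using the last 7 terms:
First differences: 7298, 15586, 28998, 49238, 78250, 118218
Second differences: 8288, 13412, 20240, 29012, 39968
Third differences: 5124, 6828, 8772, 10956
Fourth differences: 1704, 1944, 2184
Fifth differences: 240, 240
Constant fifth difference = 240.
Extend backward: 1704 − 240 = 1464;  5124 − 1464 = 3660;  8288 − 3660 = 4628;  7298 − 4628 = 2670;  2453 − 2670 = -217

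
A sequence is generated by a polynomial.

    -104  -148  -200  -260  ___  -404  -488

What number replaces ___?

Using the first 4 terms:
-44  -52  -60
-8  -8
Constant second difference = -8.
Extend forward: -60 − 8 = -68;  -260 − 68 = -328

-328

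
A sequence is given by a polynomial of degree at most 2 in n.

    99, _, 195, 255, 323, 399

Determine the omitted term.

Using the last 4 terms:
D1: 60  68  76
D2: 8  8
Constant second difference = 8.
Extend backward: 60 − 8 = 52;  195 − 52 = 143

143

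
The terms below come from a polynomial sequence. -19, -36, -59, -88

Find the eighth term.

-264

Δ: -17  -23  -29
Δ²: -6  -6
Constant second difference = -6, so extend:
-29 − 6 = -35;  -88 − 35 = -123
-35 − 6 = -41;  -123 − 41 = -164
-41 − 6 = -47;  -164 − 47 = -211
-47 − 6 = -53;  -211 − 53 = -264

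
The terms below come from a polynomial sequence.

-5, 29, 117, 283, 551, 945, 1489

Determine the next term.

D1: 34  88  166  268  394  544
D2: 54  78  102  126  150
D3: 24  24  24  24
The third differences are constant (24).
150 + 24 = 174;  544 + 174 = 718;  1489 + 718 = 2207

2207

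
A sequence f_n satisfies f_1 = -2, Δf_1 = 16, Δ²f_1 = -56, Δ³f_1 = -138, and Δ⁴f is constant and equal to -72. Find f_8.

-8416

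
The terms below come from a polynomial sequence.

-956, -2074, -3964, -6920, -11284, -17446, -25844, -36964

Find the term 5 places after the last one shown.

-153764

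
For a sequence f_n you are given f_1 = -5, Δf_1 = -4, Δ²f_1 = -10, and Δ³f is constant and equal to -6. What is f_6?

Build the table forward from the leading diagonal:
Δ³: -6  -6  -6  -6  -6  -6
Δ²: -10  -16  -22  -28  -34  -40
Δ: -4  -14  -30  -52  -80  -114
f: -5  -9  -23  -53  -105  -185

-185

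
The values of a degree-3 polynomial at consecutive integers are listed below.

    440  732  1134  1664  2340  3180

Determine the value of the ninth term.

6864

292, 402, 530, 676, 840
110, 128, 146, 164
18, 18, 18
Constant third difference = 18, so extend:
164 + 18 = 182;  840 + 182 = 1022;  3180 + 1022 = 4202
182 + 18 = 200;  1022 + 200 = 1222;  4202 + 1222 = 5424
200 + 18 = 218;  1222 + 218 = 1440;  5424 + 1440 = 6864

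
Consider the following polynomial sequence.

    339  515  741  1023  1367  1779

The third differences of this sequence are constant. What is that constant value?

D1: 176, 226, 282, 344, 412
D2: 50, 56, 62, 68
D3: 6, 6, 6

6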